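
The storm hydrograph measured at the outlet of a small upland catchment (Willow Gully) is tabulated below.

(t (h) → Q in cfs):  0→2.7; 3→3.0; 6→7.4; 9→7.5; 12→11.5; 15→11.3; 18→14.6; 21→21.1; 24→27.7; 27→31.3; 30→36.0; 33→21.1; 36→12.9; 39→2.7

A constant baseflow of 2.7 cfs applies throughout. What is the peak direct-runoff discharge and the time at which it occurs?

Q_p = 33.3 cfs at t = 30 h

Subtracting baseflow gives direct-runoff ordinates: 0.0, 0.3, 4.7, 4.8, 8.8, 8.6, 11.9, 18.4, 25.0, 28.6, 33.3, 18.4, 10.2, 0.0 cfs.
The maximum is 33.3 cfs, occurring at the reading for t = 30 h.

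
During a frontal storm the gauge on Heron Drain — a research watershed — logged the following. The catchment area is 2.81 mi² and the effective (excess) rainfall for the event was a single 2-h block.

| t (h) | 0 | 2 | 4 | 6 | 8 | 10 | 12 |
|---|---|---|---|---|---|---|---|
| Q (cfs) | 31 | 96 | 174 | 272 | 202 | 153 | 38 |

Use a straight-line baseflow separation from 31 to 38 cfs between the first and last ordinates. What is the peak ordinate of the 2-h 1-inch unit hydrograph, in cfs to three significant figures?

Direct runoff: 0.00, 63.83, 140.67, 237.50, 166.33, 116.17, 0.00 cfs; ΣQ_DR = 724.5 cfs, peak = 237.50 cfs.
Runoff depth d = ΣQ_DR·Δt / A = 724.5 × 7200 / (2.81 mi²) = 0.7991 in.
The 1-inch UH is the DRH scaled by (1 in)/d, so U_p = 237.50 × 1/0.7991 = 297 cfs.

U_p ≈ 297 cfs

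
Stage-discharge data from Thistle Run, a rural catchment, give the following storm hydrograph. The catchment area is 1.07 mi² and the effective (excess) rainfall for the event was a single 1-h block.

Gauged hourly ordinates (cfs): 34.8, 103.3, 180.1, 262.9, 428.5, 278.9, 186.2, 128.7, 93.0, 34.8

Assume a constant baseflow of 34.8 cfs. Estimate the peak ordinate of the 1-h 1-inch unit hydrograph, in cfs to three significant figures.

U_p ≈ 197 cfs

Direct runoff: 0.0, 68.5, 145.3, 228.1, 393.7, 244.1, 151.4, 93.9, 58.2, 0.0 cfs; ΣQ_DR = 1383 cfs, peak = 393.7 cfs.
Runoff depth d = ΣQ_DR·Δt / A = 1383 × 3600 / (1.07 mi²) = 2.003 in.
The 1-inch UH is the DRH scaled by (1 in)/d, so U_p = 393.7 × 1/2.003 = 197 cfs.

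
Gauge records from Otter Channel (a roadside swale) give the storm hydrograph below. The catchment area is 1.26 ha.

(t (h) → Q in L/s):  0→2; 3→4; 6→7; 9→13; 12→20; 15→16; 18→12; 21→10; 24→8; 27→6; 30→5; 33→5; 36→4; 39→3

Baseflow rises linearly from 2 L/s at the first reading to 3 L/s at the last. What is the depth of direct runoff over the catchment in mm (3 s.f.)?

Direct runoff: 0.00, 1.92, 4.85, 10.77, 17.69, 13.62, 9.54, 7.46, 5.38, 3.31, 2.23, 2.15, 1.08, 0.00 L/s; ΣQ_DR = 80.00 L/s.
V = ΣQ_DR · Δt = 80.00 × 10800 s = 8.640 × 10^5 L.
Over A = 1.26 ha, depth = V / A = 68.6 mm.

d ≈ 68.6 mm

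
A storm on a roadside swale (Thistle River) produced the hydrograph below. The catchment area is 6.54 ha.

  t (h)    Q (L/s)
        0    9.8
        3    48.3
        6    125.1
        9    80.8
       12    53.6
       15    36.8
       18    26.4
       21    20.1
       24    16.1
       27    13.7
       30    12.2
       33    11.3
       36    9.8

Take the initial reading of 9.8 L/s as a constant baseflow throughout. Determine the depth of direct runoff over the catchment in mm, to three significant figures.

Direct runoff: 0.0, 38.5, 115.3, 71.0, 43.8, 27.0, 16.6, 10.3, 6.3, 3.9, 2.4, 1.5, 0.0 L/s; ΣQ_DR = 336.6 L/s.
V = ΣQ_DR · Δt = 336.6 × 10800 s = 3.635 × 10^6 L.
Over A = 6.54 ha, depth = V / A = 55.6 mm.

d ≈ 55.6 mm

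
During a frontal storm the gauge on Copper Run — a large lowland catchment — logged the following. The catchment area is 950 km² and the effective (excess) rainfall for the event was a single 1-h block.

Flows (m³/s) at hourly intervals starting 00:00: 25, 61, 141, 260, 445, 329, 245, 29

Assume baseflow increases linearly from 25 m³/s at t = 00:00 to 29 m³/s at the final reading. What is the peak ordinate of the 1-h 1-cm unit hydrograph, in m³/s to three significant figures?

U_p ≈ 836 m³/s

Direct runoff: 0.00, 35.43, 114.86, 233.29, 417.71, 301.14, 216.57, 0.00 m³/s; ΣQ_DR = 1319 m³/s, peak = 417.71 m³/s.
Runoff depth d = ΣQ_DR·Δt / A = 1319 × 3600 / (950 km²) = 4.998 mm.
The 1-cm UH is the DRH scaled by (10 mm)/d, so U_p = 417.71 × 10/4.998 = 836 m³/s.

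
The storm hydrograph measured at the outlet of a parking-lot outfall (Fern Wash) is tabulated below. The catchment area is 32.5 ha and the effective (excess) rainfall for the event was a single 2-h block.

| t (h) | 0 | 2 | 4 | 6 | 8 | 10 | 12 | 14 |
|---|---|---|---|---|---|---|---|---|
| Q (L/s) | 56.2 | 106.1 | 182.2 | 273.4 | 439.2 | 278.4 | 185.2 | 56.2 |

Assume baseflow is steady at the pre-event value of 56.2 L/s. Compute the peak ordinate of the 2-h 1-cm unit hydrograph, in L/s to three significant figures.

Direct runoff: 0.0, 49.9, 126.0, 217.2, 383.0, 222.2, 129.0, 0.0 L/s; ΣQ_DR = 1127 L/s, peak = 383.0 L/s.
Runoff depth d = ΣQ_DR·Δt / A = 1127 × 7200 / (32.5 ha) = 24.97 mm.
The 1-cm UH is the DRH scaled by (10 mm)/d, so U_p = 383.0 × 10/24.97 = 153 L/s.

U_p ≈ 153 L/s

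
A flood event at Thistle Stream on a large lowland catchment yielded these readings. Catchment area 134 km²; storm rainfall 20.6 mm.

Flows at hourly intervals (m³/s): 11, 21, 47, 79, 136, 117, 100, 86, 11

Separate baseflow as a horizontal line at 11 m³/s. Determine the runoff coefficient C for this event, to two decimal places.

C ≈ 0.66

ΣQ_DR = 509.0 m³/s; V = ΣQ_DR·Δt = 1.832 × 10^6 m³.
Runoff depth d = V / A = 13.67 mm.
C = d / P = 13.67 / 20.6 = 0.66.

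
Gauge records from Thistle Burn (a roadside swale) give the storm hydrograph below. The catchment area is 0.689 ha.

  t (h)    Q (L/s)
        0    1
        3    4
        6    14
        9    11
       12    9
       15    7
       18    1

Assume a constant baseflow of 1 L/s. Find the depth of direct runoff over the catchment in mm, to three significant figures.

d ≈ 62.7 mm

Direct runoff: 0.0, 3.0, 13.0, 10.0, 8.0, 6.0, 0.0 L/s; ΣQ_DR = 40.00 L/s.
V = ΣQ_DR · Δt = 40.00 × 10800 s = 4.320 × 10^5 L.
Over A = 0.689 ha, depth = V / A = 62.7 mm.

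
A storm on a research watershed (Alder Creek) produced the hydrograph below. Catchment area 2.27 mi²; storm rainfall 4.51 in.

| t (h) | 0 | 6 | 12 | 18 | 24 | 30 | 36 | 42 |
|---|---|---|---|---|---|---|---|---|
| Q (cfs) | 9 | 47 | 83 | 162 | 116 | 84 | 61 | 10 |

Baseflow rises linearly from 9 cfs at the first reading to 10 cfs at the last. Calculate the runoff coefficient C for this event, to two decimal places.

ΣQ_DR = 496.0 cfs; V = ΣQ_DR·Δt = 1.071 × 10^7 ft³.
Runoff depth d = V / A = 2.032 in.
C = d / P = 2.032 / 4.51 = 0.45.

C ≈ 0.45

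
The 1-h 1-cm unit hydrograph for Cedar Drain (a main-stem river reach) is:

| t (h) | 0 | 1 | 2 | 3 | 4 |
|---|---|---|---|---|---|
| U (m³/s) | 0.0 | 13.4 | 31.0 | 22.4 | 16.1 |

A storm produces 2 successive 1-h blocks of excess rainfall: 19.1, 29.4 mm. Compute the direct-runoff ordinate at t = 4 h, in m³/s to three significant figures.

By discrete convolution, Q_j = Σ (P_i / 10 mm) · U_{j−i}.
At t = 4 h (j=4): Q = (19.1/10)·16.1 + (29.4/10)·22.4 = 96.6 m³/s.

Q ≈ 96.6 m³/s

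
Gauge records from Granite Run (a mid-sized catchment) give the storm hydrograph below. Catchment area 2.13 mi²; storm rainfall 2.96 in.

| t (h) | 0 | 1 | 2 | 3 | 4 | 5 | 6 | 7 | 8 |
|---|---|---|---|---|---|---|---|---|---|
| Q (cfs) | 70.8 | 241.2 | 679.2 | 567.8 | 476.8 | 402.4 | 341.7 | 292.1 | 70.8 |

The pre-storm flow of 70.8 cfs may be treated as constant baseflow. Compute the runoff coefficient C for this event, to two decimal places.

ΣQ_DR = 2506 cfs; V = ΣQ_DR·Δt = 9.020 × 10^6 ft³.
Runoff depth d = V / A = 1.823 in.
C = d / P = 1.823 / 2.96 = 0.62.

C ≈ 0.62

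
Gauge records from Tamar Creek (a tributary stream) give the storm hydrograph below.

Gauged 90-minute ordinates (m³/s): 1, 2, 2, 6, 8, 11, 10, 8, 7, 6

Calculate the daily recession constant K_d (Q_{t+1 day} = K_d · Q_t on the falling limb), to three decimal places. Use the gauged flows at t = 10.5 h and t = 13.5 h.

K_d ≈ 0.100

Between t = 10.5 h and t = 13.5 h the flow falls from 8 to 6 m³/s over 2×1.5 h = 3 h.
Per-interval ratio K = (6/8)^(1/2) = 0.8660; K_d = K^(24/1.5) = 0.100.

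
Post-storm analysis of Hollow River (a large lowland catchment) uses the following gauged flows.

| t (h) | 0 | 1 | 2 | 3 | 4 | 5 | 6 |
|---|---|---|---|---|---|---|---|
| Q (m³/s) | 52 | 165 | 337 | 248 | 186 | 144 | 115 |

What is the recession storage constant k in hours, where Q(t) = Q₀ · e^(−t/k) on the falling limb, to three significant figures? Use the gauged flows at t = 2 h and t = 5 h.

On the falling limb, Q drops from 337 to 144 m³/s between t = 2 h and t = 5 h (Δt = 3 h).
k = −Δt / ln(Q₂/Q₁) = −3 / ln(144/337) = 3.53 h.

k ≈ 3.53 h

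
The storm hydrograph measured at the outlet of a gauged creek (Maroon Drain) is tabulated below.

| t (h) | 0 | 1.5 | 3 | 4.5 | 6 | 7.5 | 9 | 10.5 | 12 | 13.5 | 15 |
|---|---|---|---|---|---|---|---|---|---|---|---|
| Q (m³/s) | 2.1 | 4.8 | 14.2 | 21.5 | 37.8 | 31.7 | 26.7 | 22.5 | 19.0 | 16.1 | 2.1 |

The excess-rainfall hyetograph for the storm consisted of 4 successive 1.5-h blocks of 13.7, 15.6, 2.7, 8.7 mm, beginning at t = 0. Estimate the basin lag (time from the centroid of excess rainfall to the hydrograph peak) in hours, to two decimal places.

Centroid of excess rainfall: t_c = Σ P_i·t̄_i / ΣP_i = 2.4859 h (block centres at 0.75, 2.25, 3.75, 5.25 h).
Hydrograph peak occurs at t = 6 h, so basin lag t_L = 6 − 2.4859 = 3.51 h.

t_L ≈ 3.51 h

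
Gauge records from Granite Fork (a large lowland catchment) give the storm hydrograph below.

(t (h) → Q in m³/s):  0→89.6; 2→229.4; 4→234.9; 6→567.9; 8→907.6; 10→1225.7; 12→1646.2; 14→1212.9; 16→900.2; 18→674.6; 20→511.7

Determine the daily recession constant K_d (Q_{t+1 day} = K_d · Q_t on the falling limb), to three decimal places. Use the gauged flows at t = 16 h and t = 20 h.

Between t = 16 h and t = 20 h the flow falls from 900.2 to 511.7 m³/s over 2×2 h = 4 h.
Per-interval ratio K = (511.7/900.2)^(1/2) = 0.7539; K_d = K^(24/2) = 0.034.

K_d ≈ 0.034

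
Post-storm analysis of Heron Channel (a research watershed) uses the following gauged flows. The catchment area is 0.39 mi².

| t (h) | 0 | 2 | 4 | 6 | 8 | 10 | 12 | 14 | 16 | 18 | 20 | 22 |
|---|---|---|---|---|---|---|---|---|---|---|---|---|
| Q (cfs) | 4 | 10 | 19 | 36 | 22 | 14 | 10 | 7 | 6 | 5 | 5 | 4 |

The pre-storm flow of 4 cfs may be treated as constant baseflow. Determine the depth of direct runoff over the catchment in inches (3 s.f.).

d ≈ 0.747 in

Direct runoff: 0.0, 6.0, 15.0, 32.0, 18.0, 10.0, 6.0, 3.0, 2.0, 1.0, 1.0, 0.0 cfs; ΣQ_DR = 94.00 cfs.
V = ΣQ_DR · Δt = 94.00 × 7200 s = 6.768 × 10^5 ft³.
Over A = 0.39 mi², depth = V / A = 0.747 in.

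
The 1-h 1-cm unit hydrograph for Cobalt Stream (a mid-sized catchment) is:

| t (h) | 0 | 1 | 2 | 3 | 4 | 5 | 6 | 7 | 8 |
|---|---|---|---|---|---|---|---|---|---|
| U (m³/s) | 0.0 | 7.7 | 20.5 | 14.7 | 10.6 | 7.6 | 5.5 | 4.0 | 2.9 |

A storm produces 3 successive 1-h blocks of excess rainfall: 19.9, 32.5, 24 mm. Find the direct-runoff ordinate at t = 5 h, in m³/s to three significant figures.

By discrete convolution, Q_j = Σ (P_i / 10 mm) · U_{j−i}.
At t = 5 h (j=5): Q = (19.9/10)·7.6 + (32.5/10)·10.6 + (24/10)·14.7 = 84.9 m³/s.

Q ≈ 84.9 m³/s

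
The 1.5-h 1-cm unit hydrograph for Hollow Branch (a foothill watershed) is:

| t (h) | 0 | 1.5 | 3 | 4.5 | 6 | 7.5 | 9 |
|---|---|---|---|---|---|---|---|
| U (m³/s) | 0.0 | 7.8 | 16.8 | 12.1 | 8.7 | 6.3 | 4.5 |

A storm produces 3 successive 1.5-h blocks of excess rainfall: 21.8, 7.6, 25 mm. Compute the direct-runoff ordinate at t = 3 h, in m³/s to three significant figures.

By discrete convolution, Q_j = Σ (P_i / 10 mm) · U_{j−i}.
At t = 3 h (j=2): Q = (21.8/10)·16.8 + (7.6/10)·7.8 + (25/10)·0.0 = 42.6 m³/s.

Q ≈ 42.6 m³/s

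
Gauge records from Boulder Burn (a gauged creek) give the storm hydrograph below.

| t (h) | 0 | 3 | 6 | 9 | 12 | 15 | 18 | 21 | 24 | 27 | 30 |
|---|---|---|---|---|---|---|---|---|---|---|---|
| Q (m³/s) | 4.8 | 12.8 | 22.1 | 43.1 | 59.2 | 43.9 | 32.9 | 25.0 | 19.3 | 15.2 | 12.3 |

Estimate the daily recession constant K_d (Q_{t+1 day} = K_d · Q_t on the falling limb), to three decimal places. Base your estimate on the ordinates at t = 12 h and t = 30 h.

Between t = 12 h and t = 30 h the flow falls from 59.2 to 12.3 m³/s over 6×3 h = 18 h.
Per-interval ratio K = (12.3/59.2)^(1/6) = 0.7696; K_d = K^(24/3) = 0.123.

K_d ≈ 0.123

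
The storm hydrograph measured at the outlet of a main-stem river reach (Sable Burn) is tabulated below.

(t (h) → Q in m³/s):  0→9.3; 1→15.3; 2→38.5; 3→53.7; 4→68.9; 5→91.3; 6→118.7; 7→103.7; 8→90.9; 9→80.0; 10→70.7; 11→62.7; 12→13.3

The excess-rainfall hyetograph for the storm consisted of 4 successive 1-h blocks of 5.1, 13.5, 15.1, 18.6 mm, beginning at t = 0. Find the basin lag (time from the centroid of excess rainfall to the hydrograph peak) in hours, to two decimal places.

Centroid of excess rainfall: t_c = Σ P_i·t̄_i / ΣP_i = 2.4025 h (block centres at 0.5, 1.5, 2.5, 3.5 h).
Hydrograph peak occurs at t = 6 h, so basin lag t_L = 6 − 2.4025 = 3.60 h.

t_L ≈ 3.60 h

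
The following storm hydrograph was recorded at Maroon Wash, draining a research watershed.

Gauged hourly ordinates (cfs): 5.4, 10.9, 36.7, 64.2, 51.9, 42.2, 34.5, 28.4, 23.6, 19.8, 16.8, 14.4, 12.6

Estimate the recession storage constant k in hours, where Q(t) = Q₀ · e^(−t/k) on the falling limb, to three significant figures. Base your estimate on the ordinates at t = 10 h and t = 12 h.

k ≈ 6.95 h

On the falling limb, Q drops from 16.8 to 12.6 cfs between t = 10 h and t = 12 h (Δt = 2 h).
k = −Δt / ln(Q₂/Q₁) = −2 / ln(12.6/16.8) = 6.95 h.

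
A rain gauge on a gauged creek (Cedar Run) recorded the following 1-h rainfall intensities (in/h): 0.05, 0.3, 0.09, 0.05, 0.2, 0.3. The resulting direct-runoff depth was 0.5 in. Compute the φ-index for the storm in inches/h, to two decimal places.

φ ≈ 0.10 in/h

Only the 3 blocks with intensity above φ contribute runoff: 0.3, 0.2, 0.3 in/h.
Σ(I−φ)·Δt = d  ⇒  (0.3+0.2+0.3 − 3φ)·1 = 0.5
φ = (0.8000 − 0.5/1) / 3 = 0.10 in/h.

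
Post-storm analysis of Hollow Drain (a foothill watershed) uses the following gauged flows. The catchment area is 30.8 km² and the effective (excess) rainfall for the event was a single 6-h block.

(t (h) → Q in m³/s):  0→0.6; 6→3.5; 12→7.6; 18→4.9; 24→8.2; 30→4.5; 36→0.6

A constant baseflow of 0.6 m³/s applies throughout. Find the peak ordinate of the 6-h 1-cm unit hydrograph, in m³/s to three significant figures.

U_p ≈ 4.22 m³/s

Direct runoff: 0.0, 2.9, 7.0, 4.3, 7.6, 3.9, 0.0 m³/s; ΣQ_DR = 25.70 m³/s, peak = 7.6 m³/s.
Runoff depth d = ΣQ_DR·Δt / A = 25.70 × 21600 / (30.8 km²) = 18.02 mm.
The 1-cm UH is the DRH scaled by (10 mm)/d, so U_p = 7.6 × 10/18.02 = 4.22 m³/s.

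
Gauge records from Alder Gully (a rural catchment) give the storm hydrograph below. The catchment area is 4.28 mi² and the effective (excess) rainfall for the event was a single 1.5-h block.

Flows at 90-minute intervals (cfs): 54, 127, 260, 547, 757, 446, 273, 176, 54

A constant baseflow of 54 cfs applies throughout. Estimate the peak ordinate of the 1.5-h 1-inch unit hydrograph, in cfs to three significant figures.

U_p ≈ 586 cfs

Direct runoff: 0.0, 73.0, 206.0, 493.0, 703.0, 392.0, 219.0, 122.0, 0.0 cfs; ΣQ_DR = 2208 cfs, peak = 703.0 cfs.
Runoff depth d = ΣQ_DR·Δt / A = 2208 × 5400 / (4.28 mi²) = 1.199 in.
The 1-inch UH is the DRH scaled by (1 in)/d, so U_p = 703.0 × 1/1.199 = 586 cfs.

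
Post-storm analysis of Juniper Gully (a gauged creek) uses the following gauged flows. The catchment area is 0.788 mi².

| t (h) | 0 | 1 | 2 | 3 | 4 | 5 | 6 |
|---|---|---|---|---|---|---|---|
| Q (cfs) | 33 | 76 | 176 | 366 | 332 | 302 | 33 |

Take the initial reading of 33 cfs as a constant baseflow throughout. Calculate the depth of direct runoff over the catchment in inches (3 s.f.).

Direct runoff: 0.0, 43.0, 143.0, 333.0, 299.0, 269.0, 0.0 cfs; ΣQ_DR = 1087 cfs.
V = ΣQ_DR · Δt = 1087 × 3600 s = 3.913 × 10^6 ft³.
Over A = 0.788 mi², depth = V / A = 2.14 in.

d ≈ 2.14 in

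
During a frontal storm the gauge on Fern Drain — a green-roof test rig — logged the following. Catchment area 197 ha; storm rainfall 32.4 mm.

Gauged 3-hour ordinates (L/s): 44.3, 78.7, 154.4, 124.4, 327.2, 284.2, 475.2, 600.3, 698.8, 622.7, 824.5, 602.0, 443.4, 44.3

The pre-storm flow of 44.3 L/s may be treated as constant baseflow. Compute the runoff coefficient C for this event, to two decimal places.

ΣQ_DR = 4704 L/s; V = ΣQ_DR·Δt = 5.081 × 10^7 L.
Runoff depth d = V / A = 25.79 mm.
C = d / P = 25.79 / 32.4 = 0.80.

C ≈ 0.80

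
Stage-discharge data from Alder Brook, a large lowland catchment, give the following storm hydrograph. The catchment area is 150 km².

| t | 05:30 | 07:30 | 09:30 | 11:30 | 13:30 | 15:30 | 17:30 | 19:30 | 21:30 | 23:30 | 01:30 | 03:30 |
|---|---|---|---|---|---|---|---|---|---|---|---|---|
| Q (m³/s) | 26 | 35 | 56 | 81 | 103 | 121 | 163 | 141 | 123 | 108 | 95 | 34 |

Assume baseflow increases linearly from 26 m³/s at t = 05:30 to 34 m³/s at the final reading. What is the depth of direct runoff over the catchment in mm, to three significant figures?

Direct runoff: 0.00, 8.27, 28.55, 52.82, 74.09, 91.36, 132.64, 109.91, 91.18, 75.45, 61.73, 0.00 m³/s; ΣQ_DR = 726.0 m³/s.
V = ΣQ_DR · Δt = 726.0 × 7200 s = 5.227 × 10^6 m³.
Over A = 150 km², depth = V / A = 34.8 mm.

d ≈ 34.8 mm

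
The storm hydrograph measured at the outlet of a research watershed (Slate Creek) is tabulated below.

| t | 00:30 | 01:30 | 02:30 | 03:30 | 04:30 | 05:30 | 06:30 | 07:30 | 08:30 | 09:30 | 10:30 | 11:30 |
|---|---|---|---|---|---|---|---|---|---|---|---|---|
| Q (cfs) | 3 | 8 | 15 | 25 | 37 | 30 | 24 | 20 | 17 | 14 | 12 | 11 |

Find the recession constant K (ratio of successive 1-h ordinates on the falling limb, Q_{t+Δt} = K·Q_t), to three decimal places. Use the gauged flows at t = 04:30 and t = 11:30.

K ≈ 0.841

Using the recession-limb readings at t = 04:30 and t = 11:30: Q falls from 37 to 11 cfs over 7 intervals.
K = (Q₂/Q₁)^(1/7) = (11/37)^(1/7) = 0.841.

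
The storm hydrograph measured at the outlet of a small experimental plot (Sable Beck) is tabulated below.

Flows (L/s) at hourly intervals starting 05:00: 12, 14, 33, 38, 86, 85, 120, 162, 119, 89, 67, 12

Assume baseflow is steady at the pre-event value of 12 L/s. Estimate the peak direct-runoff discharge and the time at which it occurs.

Subtracting baseflow gives direct-runoff ordinates: 0.0, 2.0, 21.0, 26.0, 74.0, 73.0, 108.0, 150.0, 107.0, 77.0, 55.0, 0.0 L/s.
The maximum is 150.0 L/s, occurring at the reading for t = 12:00.

Q_p = 150.0 L/s at t = 12:00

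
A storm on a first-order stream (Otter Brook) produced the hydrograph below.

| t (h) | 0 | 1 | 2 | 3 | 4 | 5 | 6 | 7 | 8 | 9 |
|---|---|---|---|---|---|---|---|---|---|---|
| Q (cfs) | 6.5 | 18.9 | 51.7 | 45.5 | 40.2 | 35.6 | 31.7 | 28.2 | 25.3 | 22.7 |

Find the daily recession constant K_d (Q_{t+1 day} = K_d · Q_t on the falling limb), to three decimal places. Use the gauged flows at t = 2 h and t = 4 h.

Between t = 2 h and t = 4 h the flow falls from 51.7 to 40.2 cfs over 2×1 h = 2 h.
Per-interval ratio K = (40.2/51.7)^(1/2) = 0.8818; K_d = K^(24/1) = 0.049.

K_d ≈ 0.049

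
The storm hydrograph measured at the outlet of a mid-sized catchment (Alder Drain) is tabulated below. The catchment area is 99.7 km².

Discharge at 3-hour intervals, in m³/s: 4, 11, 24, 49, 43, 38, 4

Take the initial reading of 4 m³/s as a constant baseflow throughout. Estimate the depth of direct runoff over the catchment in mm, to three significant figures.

d ≈ 15.7 mm

Direct runoff: 0.0, 7.0, 20.0, 45.0, 39.0, 34.0, 0.0 m³/s; ΣQ_DR = 145.0 m³/s.
V = ΣQ_DR · Δt = 145.0 × 10800 s = 1.566 × 10^6 m³.
Over A = 99.7 km², depth = V / A = 15.7 mm.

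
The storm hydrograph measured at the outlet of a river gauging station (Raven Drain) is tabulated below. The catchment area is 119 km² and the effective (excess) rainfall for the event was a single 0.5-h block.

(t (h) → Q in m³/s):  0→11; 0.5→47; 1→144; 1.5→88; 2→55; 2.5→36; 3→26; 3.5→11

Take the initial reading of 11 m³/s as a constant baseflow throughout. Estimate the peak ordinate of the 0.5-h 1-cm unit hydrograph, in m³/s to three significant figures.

Direct runoff: 0.0, 36.0, 133.0, 77.0, 44.0, 25.0, 15.0, 0.0 m³/s; ΣQ_DR = 330.0 m³/s, peak = 133.0 m³/s.
Runoff depth d = ΣQ_DR·Δt / A = 330.0 × 1800 / (119 km²) = 4.992 mm.
The 1-cm UH is the DRH scaled by (10 mm)/d, so U_p = 133.0 × 10/4.992 = 266 m³/s.

U_p ≈ 266 m³/s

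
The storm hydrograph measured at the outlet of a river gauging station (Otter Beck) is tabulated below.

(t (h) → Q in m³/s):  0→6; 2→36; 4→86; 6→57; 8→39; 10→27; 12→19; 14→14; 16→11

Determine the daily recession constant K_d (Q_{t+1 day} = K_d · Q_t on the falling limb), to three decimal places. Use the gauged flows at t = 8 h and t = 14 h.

K_d ≈ 0.017

Between t = 8 h and t = 14 h the flow falls from 39 to 14 m³/s over 3×2 h = 6 h.
Per-interval ratio K = (14/39)^(1/3) = 0.7107; K_d = K^(24/2) = 0.017.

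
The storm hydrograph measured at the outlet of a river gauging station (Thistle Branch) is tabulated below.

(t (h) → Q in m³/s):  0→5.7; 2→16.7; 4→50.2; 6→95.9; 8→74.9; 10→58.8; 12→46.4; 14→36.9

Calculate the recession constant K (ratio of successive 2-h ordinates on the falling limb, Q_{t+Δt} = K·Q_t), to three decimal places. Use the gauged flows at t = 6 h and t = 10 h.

Using the recession-limb readings at t = 6 h and t = 10 h: Q falls from 95.9 to 58.8 m³/s over 2 intervals.
K = (Q₂/Q₁)^(1/2) = (58.8/95.9)^(1/2) = 0.783.

K ≈ 0.783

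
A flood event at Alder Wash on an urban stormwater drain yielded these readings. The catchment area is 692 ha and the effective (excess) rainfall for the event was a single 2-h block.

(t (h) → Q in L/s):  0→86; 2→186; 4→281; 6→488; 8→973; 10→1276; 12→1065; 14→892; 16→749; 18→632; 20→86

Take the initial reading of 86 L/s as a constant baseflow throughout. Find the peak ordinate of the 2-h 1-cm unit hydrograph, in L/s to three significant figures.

U_p ≈ 1980 L/s

Direct runoff: 0.0, 100.0, 195.0, 402.0, 887.0, 1190.0, 979.0, 806.0, 663.0, 546.0, 0.0 L/s; ΣQ_DR = 5768 L/s, peak = 1190.0 L/s.
Runoff depth d = ΣQ_DR·Δt / A = 5768 × 7200 / (692 ha) = 6.001 mm.
The 1-cm UH is the DRH scaled by (10 mm)/d, so U_p = 1190.0 × 10/6.001 = 1980 L/s.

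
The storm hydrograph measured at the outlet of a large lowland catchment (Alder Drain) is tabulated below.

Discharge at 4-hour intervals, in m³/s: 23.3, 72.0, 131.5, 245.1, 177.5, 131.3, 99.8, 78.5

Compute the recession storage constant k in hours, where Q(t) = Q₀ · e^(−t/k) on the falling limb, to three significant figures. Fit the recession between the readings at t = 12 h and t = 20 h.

k ≈ 12.8 h

On the falling limb, Q drops from 245.1 to 131.3 m³/s between t = 12 h and t = 20 h (Δt = 8 h).
k = −Δt / ln(Q₂/Q₁) = −8 / ln(131.3/245.1) = 12.8 h.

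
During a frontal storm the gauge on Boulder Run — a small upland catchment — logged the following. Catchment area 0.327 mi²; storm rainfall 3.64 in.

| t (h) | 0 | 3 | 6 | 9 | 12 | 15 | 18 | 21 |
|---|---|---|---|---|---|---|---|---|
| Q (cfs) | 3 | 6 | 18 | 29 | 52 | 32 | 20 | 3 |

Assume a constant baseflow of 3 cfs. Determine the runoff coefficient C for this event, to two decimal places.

ΣQ_DR = 139.0 cfs; V = ΣQ_DR·Δt = 1.501 × 10^6 ft³.
Runoff depth d = V / A = 1.976 in.
C = d / P = 1.976 / 3.64 = 0.54.

C ≈ 0.54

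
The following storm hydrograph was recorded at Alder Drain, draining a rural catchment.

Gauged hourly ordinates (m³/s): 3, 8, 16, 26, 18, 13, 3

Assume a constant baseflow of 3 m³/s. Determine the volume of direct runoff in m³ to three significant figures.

Direct-runoff ordinates (Q − Q_b): 0.0, 5.0, 13.0, 23.0, 15.0, 10.0, 0.0 m³/s.
ΣQ_DR = 66.00 m³/s.
With Δt = 1 h = 3600 s, V = ΣQ_DR · Δt = 66.00 × 3600 = 2.38 × 10^5 m³.

V ≈ 2.38 × 10^5 m³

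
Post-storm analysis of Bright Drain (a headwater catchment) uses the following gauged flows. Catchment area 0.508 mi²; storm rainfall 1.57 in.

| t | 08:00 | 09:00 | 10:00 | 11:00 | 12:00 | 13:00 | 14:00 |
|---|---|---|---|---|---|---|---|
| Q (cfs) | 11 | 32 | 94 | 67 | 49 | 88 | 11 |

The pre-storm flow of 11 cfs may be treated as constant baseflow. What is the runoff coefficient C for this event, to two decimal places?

C ≈ 0.53

ΣQ_DR = 275.0 cfs; V = ΣQ_DR·Δt = 9.900 × 10^5 ft³.
Runoff depth d = V / A = 0.8388 in.
C = d / P = 0.8388 / 1.57 = 0.53.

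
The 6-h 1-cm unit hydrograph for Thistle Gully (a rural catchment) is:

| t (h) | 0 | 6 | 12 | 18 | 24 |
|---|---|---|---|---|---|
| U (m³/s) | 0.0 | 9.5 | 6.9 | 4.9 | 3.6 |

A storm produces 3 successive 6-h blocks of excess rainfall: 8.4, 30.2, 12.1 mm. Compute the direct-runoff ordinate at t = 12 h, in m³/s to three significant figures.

By discrete convolution, Q_j = Σ (P_i / 10 mm) · U_{j−i}.
At t = 12 h (j=2): Q = (8.4/10)·6.9 + (30.2/10)·9.5 + (12.1/10)·0.0 = 34.5 m³/s.

Q ≈ 34.5 m³/s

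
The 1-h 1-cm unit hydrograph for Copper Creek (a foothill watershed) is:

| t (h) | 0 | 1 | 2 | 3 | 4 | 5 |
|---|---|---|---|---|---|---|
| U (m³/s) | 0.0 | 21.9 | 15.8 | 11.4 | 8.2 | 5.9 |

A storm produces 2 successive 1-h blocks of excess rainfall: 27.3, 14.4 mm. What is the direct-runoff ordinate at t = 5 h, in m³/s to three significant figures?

Q ≈ 27.9 m³/s

By discrete convolution, Q_j = Σ (P_i / 10 mm) · U_{j−i}.
At t = 5 h (j=5): Q = (27.3/10)·5.9 + (14.4/10)·8.2 = 27.9 m³/s.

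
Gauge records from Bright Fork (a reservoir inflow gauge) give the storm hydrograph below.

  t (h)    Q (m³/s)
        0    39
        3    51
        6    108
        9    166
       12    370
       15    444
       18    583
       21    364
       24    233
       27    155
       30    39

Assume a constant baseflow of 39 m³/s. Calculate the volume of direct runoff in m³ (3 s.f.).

V ≈ 2.29 × 10^7 m³

Direct-runoff ordinates (Q − Q_b): 0.0, 12.0, 69.0, 127.0, 331.0, 405.0, 544.0, 325.0, 194.0, 116.0, 0.0 m³/s.
ΣQ_DR = 2123 m³/s.
With Δt = 3 h = 10800 s, V = ΣQ_DR · Δt = 2123 × 10800 = 2.29 × 10^7 m³.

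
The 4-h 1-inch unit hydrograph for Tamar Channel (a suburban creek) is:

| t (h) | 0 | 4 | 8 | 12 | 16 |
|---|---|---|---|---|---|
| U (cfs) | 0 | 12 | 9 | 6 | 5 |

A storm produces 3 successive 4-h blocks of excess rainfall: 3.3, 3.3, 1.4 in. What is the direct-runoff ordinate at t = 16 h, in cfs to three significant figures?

Q ≈ 48.9 cfs

By discrete convolution, Q_j = Σ (P_i / 1 in) · U_{j−i}.
At t = 16 h (j=4): Q = (3.3/1)·5 + (3.3/1)·6 + (1.4/1)·9 = 48.9 cfs.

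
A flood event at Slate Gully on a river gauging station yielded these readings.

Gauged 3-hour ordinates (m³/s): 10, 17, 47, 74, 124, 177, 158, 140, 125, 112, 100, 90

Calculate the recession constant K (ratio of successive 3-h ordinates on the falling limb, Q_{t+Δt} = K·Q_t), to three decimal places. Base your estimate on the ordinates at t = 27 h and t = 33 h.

Using the recession-limb readings at t = 27 h and t = 33 h: Q falls from 112 to 90 m³/s over 2 intervals.
K = (Q₂/Q₁)^(1/2) = (90/112)^(1/2) = 0.896.

K ≈ 0.896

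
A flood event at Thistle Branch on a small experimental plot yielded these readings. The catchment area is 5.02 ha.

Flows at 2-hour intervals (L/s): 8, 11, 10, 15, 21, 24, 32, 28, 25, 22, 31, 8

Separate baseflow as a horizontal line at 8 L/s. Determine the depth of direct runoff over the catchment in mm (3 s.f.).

d ≈ 19.9 mm

Direct runoff: 0.0, 3.0, 2.0, 7.0, 13.0, 16.0, 24.0, 20.0, 17.0, 14.0, 23.0, 0.0 L/s; ΣQ_DR = 139.0 L/s.
V = ΣQ_DR · Δt = 139.0 × 7200 s = 1.001 × 10^6 L.
Over A = 5.02 ha, depth = V / A = 19.9 mm.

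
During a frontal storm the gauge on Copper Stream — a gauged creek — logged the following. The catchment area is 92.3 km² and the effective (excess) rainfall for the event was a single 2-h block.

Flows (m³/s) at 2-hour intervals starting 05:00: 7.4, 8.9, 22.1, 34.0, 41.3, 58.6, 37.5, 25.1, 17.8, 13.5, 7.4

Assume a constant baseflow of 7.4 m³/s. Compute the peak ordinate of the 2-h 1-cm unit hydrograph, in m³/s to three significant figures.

Direct runoff: 0.0, 1.5, 14.7, 26.6, 33.9, 51.2, 30.1, 17.7, 10.4, 6.1, 0.0 m³/s; ΣQ_DR = 192.2 m³/s, peak = 51.2 m³/s.
Runoff depth d = ΣQ_DR·Δt / A = 192.2 × 7200 / (92.3 km²) = 14.99 mm.
The 1-cm UH is the DRH scaled by (10 mm)/d, so U_p = 51.2 × 10/14.99 = 34.1 m³/s.

U_p ≈ 34.1 m³/s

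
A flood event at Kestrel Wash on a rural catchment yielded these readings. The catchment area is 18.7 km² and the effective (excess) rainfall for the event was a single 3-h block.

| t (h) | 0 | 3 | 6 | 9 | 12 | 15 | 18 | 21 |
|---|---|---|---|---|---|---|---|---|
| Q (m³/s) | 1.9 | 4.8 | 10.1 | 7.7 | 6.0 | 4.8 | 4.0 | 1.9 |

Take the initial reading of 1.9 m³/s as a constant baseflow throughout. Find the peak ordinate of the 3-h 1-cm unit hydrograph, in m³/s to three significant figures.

Direct runoff: 0.0, 2.9, 8.2, 5.8, 4.1, 2.9, 2.1, 0.0 m³/s; ΣQ_DR = 26.00 m³/s, peak = 8.2 m³/s.
Runoff depth d = ΣQ_DR·Δt / A = 26.00 × 10800 / (18.7 km²) = 15.02 mm.
The 1-cm UH is the DRH scaled by (10 mm)/d, so U_p = 8.2 × 10/15.02 = 5.46 m³/s.

U_p ≈ 5.46 m³/s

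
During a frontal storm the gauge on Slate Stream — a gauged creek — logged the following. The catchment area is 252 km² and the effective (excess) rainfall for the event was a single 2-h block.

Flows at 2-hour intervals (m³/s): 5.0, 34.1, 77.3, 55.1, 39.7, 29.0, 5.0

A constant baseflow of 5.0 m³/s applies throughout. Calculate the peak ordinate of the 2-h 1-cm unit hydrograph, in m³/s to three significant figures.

Direct runoff: 0.0, 29.1, 72.3, 50.1, 34.7, 24.0, 0.0 m³/s; ΣQ_DR = 210.2 m³/s, peak = 72.3 m³/s.
Runoff depth d = ΣQ_DR·Δt / A = 210.2 × 7200 / (252 km²) = 6.006 mm.
The 1-cm UH is the DRH scaled by (10 mm)/d, so U_p = 72.3 × 10/6.006 = 120 m³/s.

U_p ≈ 120 m³/s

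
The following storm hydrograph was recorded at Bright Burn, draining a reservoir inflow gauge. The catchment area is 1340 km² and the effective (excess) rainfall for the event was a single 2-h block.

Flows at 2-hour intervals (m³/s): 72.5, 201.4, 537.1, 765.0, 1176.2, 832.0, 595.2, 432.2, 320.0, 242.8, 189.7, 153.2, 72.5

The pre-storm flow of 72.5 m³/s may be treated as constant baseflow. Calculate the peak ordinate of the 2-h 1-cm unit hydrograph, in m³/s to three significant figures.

U_p ≈ 442 m³/s

Direct runoff: 0.0, 128.9, 464.6, 692.5, 1103.7, 759.5, 522.7, 359.7, 247.5, 170.3, 117.2, 80.7, 0.0 m³/s; ΣQ_DR = 4647 m³/s, peak = 1103.7 m³/s.
Runoff depth d = ΣQ_DR·Δt / A = 4647 × 7200 / (1340 km²) = 24.97 mm.
The 1-cm UH is the DRH scaled by (10 mm)/d, so U_p = 1103.7 × 10/24.97 = 442 m³/s.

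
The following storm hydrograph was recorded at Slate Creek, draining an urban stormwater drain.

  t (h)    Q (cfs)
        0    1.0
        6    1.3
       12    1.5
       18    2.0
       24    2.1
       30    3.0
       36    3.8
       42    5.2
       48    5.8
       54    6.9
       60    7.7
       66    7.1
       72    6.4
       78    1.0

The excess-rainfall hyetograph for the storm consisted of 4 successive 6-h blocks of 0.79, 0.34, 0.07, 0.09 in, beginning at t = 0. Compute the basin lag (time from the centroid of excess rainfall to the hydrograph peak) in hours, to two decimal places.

t_L ≈ 53.51 h

Centroid of excess rainfall: t_c = Σ P_i·t̄_i / ΣP_i = 6.4884 h (block centres at 3, 9, 15, 21 h).
Hydrograph peak occurs at t = 60 h, so basin lag t_L = 60 − 6.4884 = 53.51 h.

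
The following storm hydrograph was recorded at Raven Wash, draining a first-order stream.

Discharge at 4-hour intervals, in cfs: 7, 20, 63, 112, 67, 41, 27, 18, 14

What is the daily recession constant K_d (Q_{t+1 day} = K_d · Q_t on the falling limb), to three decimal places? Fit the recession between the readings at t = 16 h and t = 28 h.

Between t = 16 h and t = 28 h the flow falls from 67 to 18 cfs over 3×4 h = 12 h.
Per-interval ratio K = (18/67)^(1/3) = 0.6453; K_d = K^(24/4) = 0.072.

K_d ≈ 0.072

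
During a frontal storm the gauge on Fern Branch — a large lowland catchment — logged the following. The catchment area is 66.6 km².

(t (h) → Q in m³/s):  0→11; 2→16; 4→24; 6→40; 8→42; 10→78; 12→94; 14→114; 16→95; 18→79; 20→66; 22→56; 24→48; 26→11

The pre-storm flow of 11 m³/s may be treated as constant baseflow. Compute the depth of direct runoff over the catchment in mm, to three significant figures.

Direct runoff: 0.0, 5.0, 13.0, 29.0, 31.0, 67.0, 83.0, 103.0, 84.0, 68.0, 55.0, 45.0, 37.0, 0.0 m³/s; ΣQ_DR = 620.0 m³/s.
V = ΣQ_DR · Δt = 620.0 × 7200 s = 4.464 × 10^6 m³.
Over A = 66.6 km², depth = V / A = 67.0 mm.

d ≈ 67.0 mm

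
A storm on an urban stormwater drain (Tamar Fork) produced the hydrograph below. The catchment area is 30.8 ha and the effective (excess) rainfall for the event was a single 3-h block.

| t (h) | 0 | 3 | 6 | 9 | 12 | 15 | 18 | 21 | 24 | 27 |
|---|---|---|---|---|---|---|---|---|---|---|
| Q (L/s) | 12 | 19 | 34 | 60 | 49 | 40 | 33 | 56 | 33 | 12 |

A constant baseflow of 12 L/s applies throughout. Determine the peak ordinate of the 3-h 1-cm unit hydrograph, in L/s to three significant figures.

Direct runoff: 0.0, 7.0, 22.0, 48.0, 37.0, 28.0, 21.0, 44.0, 21.0, 0.0 L/s; ΣQ_DR = 228.0 L/s, peak = 48.0 L/s.
Runoff depth d = ΣQ_DR·Δt / A = 228.0 × 10800 / (30.8 ha) = 7.995 mm.
The 1-cm UH is the DRH scaled by (10 mm)/d, so U_p = 48.0 × 10/7.995 = 60.0 L/s.

U_p ≈ 60.0 L/s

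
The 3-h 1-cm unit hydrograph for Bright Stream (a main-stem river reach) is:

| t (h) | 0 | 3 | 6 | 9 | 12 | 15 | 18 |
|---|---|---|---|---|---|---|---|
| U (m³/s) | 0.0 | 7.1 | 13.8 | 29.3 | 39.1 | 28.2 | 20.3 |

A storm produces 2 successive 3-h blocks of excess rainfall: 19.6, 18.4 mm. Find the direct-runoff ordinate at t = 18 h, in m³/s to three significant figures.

By discrete convolution, Q_j = Σ (P_i / 10 mm) · U_{j−i}.
At t = 18 h (j=6): Q = (19.6/10)·20.3 + (18.4/10)·28.2 = 91.7 m³/s.

Q ≈ 91.7 m³/s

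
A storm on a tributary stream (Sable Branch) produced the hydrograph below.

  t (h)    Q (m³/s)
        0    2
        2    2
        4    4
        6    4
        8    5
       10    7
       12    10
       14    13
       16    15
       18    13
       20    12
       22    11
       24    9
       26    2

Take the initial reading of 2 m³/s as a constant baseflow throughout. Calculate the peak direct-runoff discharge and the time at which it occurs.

Subtracting baseflow gives direct-runoff ordinates: 0.0, 0.0, 2.0, 2.0, 3.0, 5.0, 8.0, 11.0, 13.0, 11.0, 10.0, 9.0, 7.0, 0.0 m³/s.
The maximum is 13.0 m³/s, occurring at the reading for t = 16 h.

Q_p = 13.0 m³/s at t = 16 h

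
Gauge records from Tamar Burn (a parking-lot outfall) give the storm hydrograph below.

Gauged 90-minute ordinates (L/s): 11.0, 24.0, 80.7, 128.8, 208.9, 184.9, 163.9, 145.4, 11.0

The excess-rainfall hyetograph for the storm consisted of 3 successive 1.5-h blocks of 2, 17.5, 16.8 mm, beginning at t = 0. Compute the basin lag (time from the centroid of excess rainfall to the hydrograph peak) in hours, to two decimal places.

t_L ≈ 3.14 h

Centroid of excess rainfall: t_c = Σ P_i·t̄_i / ΣP_i = 2.8616 h (block centres at 0.75, 2.25, 3.75 h).
Hydrograph peak occurs at t = 6 h, so basin lag t_L = 6 − 2.8616 = 3.14 h.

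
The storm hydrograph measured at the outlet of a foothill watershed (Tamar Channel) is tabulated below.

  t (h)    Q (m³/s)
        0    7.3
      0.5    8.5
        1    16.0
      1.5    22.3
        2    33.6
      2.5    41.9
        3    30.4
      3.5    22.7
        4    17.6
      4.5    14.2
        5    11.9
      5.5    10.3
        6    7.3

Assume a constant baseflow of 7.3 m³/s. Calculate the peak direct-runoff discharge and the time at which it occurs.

Subtracting baseflow gives direct-runoff ordinates: 0.0, 1.2, 8.7, 15.0, 26.3, 34.6, 23.1, 15.4, 10.3, 6.9, 4.6, 3.0, 0.0 m³/s.
The maximum is 34.6 m³/s, occurring at the reading for t = 2.5 h.

Q_p = 34.6 m³/s at t = 2.5 h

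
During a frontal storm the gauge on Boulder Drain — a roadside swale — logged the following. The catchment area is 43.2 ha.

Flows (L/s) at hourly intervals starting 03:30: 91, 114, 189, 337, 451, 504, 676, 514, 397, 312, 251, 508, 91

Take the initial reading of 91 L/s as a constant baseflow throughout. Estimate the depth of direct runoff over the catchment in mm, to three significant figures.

d ≈ 27.1 mm

Direct runoff: 0.0, 23.0, 98.0, 246.0, 360.0, 413.0, 585.0, 423.0, 306.0, 221.0, 160.0, 417.0, 0.0 L/s; ΣQ_DR = 3252 L/s.
V = ΣQ_DR · Δt = 3252 × 3600 s = 1.171 × 10^7 L.
Over A = 43.2 ha, depth = V / A = 27.1 mm.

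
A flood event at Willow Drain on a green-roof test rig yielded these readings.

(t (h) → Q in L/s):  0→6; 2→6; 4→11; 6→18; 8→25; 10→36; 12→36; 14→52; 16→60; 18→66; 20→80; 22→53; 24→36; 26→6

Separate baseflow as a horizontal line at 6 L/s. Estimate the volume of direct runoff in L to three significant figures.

V ≈ 2.93 × 10^6 L

Direct-runoff ordinates (Q − Q_b): 0.0, 0.0, 5.0, 12.0, 19.0, 30.0, 30.0, 46.0, 54.0, 60.0, 74.0, 47.0, 30.0, 0.0 L/s.
ΣQ_DR = 407.0 L/s.
With Δt = 2 h = 7200 s, V = ΣQ_DR · Δt = 407.0 × 7200 = 2.93 × 10^6 L.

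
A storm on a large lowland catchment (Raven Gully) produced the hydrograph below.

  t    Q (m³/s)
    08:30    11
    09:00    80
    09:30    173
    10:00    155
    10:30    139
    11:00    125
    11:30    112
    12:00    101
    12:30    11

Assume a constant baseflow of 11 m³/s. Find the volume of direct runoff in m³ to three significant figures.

Direct-runoff ordinates (Q − Q_b): 0.0, 69.0, 162.0, 144.0, 128.0, 114.0, 101.0, 90.0, 0.0 m³/s.
ΣQ_DR = 808.0 m³/s.
With Δt = 0.5 h = 1800 s, V = ΣQ_DR · Δt = 808.0 × 1800 = 1.45 × 10^6 m³.

V ≈ 1.45 × 10^6 m³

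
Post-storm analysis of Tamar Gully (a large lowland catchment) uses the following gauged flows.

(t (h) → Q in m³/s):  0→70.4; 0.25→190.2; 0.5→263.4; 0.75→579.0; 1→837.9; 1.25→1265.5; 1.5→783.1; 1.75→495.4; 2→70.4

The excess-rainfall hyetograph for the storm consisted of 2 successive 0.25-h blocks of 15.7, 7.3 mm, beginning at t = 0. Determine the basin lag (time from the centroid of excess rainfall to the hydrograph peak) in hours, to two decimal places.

Centroid of excess rainfall: t_c = Σ P_i·t̄_i / ΣP_i = 0.2043 h (block centres at 0.125, 0.375 h).
Hydrograph peak occurs at t = 1.25 h, so basin lag t_L = 1.25 − 0.2043 = 1.05 h.

t_L ≈ 1.05 h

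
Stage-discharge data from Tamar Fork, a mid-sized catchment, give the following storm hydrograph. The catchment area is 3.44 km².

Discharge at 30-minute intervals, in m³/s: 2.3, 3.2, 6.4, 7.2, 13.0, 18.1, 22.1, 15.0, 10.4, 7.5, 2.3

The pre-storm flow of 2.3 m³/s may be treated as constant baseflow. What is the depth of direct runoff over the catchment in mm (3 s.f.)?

d ≈ 43.0 mm

Direct runoff: 0.0, 0.9, 4.1, 4.9, 10.7, 15.8, 19.8, 12.7, 8.1, 5.2, 0.0 m³/s; ΣQ_DR = 82.20 m³/s.
V = ΣQ_DR · Δt = 82.20 × 1800 s = 1.480 × 10^5 m³.
Over A = 3.44 km², depth = V / A = 43.0 mm.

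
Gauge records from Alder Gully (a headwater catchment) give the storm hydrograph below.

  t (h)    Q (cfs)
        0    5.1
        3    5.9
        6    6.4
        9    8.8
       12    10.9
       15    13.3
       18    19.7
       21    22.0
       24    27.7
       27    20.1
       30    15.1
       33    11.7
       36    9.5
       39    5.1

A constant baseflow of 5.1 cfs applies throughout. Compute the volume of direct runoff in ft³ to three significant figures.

V ≈ 1.19 × 10^6 ft³

Direct-runoff ordinates (Q − Q_b): 0.0, 0.8, 1.3, 3.7, 5.8, 8.2, 14.6, 16.9, 22.6, 15.0, 10.0, 6.6, 4.4, 0.0 cfs.
ΣQ_DR = 109.9 cfs.
With Δt = 3 h = 10800 s, V = ΣQ_DR · Δt = 109.9 × 10800 = 1.19 × 10^6 ft³.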